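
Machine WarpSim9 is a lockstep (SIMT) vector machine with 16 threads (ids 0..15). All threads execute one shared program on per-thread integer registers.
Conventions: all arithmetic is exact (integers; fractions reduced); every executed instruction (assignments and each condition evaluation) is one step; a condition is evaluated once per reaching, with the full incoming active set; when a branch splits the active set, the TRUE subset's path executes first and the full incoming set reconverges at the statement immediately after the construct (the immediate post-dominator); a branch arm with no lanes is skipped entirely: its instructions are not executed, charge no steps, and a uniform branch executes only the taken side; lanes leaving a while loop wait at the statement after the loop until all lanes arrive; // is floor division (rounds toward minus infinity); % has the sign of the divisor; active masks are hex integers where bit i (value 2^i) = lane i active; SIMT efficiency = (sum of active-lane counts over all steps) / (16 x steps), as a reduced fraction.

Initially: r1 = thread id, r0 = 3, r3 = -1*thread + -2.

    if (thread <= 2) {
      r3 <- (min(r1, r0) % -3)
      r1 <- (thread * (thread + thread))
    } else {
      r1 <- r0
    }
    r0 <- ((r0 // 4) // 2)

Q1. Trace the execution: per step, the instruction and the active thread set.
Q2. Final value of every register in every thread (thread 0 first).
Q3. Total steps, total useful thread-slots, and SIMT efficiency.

step 0: eval (thread <= 2)           0xffff
step 1: r3 <- (min(r1, r0) % -3)     0x0007
step 2: r1 <- (thread * (thread + thread)) 0x0007
step 3: r1 <- r0                     0xfff8
step 4: r0 <- ((r0 // 4) // 2)       0xffff

Answer: 5 steps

r1: 0,2,8,3,3,3,3,3,3,3,3,3,3,3,3,3
r0: 0,0,0,0,0,0,0,0,0,0,0,0,0,0,0,0
r3: 0,-2,-1,-5,-6,-7,-8,-9,-10,-11,-12,-13,-14,-15,-16,-17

steps = 5; useful = 51; efficiency = 51/80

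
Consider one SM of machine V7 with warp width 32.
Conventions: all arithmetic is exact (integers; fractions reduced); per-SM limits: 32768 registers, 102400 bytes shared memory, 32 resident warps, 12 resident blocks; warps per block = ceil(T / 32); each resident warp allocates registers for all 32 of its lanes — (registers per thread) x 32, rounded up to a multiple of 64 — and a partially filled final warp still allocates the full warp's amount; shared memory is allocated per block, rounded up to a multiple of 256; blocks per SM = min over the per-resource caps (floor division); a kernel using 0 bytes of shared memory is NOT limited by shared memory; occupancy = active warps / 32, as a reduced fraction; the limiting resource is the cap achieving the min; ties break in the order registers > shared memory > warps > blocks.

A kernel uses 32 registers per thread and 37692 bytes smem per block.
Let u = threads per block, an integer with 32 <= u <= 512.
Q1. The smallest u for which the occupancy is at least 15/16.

Answer: u = 449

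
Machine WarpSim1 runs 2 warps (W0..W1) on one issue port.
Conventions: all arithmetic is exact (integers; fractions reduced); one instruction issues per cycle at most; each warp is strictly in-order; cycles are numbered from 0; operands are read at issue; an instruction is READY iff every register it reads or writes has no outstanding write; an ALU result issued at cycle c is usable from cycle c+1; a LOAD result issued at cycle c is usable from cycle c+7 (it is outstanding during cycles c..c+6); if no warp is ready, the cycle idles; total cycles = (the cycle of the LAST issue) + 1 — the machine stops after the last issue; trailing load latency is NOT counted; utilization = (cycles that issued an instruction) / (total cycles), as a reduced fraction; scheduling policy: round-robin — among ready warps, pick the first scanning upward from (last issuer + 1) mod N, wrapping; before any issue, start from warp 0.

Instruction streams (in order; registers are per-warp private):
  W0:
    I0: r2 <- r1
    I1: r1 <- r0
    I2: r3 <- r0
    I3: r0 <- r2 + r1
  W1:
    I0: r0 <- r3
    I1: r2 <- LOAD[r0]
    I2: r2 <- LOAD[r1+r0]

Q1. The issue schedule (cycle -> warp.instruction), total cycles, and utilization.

cycle 0: W0.I0
cycle 1: W1.I0
cycle 2: W0.I1
cycle 3: W1.I1
cycle 4: W0.I2
cycle 5: W0.I3
cycle 6: idle
cycle 7: idle
cycle 8: idle
cycle 9: idle
cycle 10: W1.I2

Answer: 11 cycles, utilization 7/11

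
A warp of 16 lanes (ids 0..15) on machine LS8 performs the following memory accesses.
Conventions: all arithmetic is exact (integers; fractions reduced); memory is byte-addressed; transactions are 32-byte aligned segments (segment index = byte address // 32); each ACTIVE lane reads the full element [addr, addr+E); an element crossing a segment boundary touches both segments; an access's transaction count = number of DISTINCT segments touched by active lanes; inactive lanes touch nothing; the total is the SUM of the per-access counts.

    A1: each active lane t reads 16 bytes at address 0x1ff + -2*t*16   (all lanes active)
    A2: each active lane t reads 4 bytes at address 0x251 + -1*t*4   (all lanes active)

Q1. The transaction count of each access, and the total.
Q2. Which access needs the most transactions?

A1: 17 transactions
A2: 3 transactions

Answer: 17,3; total 20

Answer: A1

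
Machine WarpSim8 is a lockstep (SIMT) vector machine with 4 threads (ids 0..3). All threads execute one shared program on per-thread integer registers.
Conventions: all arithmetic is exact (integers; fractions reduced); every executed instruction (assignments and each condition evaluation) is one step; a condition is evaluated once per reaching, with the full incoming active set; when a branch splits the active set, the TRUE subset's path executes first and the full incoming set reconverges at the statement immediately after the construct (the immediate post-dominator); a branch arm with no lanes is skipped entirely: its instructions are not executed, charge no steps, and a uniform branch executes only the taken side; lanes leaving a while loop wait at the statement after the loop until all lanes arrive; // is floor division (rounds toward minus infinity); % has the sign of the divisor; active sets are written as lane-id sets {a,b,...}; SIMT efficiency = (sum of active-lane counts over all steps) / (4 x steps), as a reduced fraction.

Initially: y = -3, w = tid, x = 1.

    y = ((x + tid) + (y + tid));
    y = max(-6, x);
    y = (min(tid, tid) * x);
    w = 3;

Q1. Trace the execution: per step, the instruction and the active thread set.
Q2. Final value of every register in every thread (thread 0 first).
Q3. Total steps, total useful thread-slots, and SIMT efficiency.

step 0: y <- ((x + tid) + (y + tid)) {0,1,2,3}
step 1: y <- max(-6, x)              {0,1,2,3}
step 2: y <- (min(tid, tid) * x)     {0,1,2,3}
step 3: w <- 3                       {0,1,2,3}

Answer: 4 steps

y: 0,1,2,3
w: 3,3,3,3
x: 1,1,1,1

steps = 4; useful = 16; efficiency = 16/16 = 1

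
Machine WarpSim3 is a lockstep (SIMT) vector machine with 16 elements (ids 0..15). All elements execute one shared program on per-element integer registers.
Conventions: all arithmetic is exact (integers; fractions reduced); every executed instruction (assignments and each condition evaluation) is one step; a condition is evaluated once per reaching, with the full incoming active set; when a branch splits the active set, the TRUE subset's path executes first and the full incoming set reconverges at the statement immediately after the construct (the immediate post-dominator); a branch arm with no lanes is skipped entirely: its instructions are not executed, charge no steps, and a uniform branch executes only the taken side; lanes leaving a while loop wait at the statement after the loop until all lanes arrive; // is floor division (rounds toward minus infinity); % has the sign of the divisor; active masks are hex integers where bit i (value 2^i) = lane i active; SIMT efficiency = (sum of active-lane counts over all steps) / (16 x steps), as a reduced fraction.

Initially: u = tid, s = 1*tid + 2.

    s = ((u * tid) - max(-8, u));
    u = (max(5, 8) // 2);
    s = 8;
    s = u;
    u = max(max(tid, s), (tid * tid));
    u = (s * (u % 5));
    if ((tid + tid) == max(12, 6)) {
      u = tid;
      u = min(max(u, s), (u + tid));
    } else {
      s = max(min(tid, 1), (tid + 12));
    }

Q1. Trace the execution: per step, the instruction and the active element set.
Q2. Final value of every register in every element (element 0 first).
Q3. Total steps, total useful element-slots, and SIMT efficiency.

step 0: s <- ((u * tid) - max(-8, u)) 0xffff
step 1: u <- (max(5, 8) // 2)        0xffff
step 2: s <- 8                       0xffff
step 3: s <- u                       0xffff
step 4: u <- max(max(tid, s), (tid * tid)) 0xffff
step 5: u <- (s * (u % 5))           0xffff
step 6: eval ((tid + tid) == max(12, 6)) 0xffff
step 7: u <- tid                     0x0040
step 8: u <- min(max(u, s), (u + tid)) 0x0040
step 9: s <- max(min(tid, 1), (tid + 12)) 0xffbf

Answer: 10 steps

u: 16,16,16,16,4,0,6,16,16,4,0,4,16,16,4,0
s: 12,13,14,15,16,17,4,19,20,21,22,23,24,25,26,27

steps = 10; useful = 129; efficiency = 129/160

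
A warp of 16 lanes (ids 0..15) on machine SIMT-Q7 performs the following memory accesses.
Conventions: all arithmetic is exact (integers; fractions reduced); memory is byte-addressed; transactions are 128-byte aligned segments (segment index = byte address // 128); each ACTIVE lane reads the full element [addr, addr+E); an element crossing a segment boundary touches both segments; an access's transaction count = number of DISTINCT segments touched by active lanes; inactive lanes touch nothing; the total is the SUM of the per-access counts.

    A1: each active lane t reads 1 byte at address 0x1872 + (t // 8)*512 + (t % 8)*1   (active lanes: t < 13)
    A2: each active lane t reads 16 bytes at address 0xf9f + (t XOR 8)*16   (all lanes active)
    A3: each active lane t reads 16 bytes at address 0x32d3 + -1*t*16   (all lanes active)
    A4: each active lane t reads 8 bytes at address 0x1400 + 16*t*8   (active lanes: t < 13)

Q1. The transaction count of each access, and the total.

A1: 2 transactions
A2: 3 transactions
A3: 3 transactions
A4: 13 transactions

Answer: 2,3,3,13; total 21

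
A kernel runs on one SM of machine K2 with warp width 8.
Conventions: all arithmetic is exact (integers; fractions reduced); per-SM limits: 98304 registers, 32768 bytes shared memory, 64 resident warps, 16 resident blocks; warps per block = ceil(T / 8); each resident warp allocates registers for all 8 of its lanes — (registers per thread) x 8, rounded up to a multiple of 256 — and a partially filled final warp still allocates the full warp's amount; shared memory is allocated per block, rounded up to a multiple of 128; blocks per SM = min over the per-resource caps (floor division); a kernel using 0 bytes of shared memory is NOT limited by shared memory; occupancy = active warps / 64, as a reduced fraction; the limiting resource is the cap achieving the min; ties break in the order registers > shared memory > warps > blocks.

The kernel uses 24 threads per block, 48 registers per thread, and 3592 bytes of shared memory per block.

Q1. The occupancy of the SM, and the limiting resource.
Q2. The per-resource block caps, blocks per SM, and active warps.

Answer: occupancy 3/8, limited by shared memory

registers: 64 blocks
shared memory: 8 blocks
warps: 21 blocks
blocks: 16 blocks

Answer: 8 blocks, 24 active warps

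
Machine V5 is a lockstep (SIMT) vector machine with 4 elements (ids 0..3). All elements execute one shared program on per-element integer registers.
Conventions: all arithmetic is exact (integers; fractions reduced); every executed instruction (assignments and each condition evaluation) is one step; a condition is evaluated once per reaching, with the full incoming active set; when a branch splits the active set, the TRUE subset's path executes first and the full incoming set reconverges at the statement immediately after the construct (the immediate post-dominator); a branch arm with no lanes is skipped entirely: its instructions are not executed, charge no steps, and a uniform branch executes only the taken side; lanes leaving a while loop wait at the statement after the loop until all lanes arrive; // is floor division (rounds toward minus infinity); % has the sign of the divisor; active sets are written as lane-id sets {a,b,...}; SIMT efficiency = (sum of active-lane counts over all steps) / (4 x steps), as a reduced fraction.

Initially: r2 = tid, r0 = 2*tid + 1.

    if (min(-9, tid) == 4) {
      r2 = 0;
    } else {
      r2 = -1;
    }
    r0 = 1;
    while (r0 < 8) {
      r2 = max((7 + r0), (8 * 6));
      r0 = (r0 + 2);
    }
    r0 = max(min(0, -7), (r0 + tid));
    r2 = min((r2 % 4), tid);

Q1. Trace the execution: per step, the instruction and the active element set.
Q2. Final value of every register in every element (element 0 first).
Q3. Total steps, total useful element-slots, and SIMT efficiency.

step 0: eval (min(-9, tid) == 4)     {0,1,2,3}
step 1: r2 <- -1                     {0,1,2,3}
step 2: r0 <- 1                      {0,1,2,3}
step 3: eval (r0 < 8)                {0,1,2,3}
step 4: r2 <- max((7 + r0), (8 * 6)) {0,1,2,3}
step 5: r0 <- (r0 + 2)               {0,1,2,3}
step 6: eval (r0 < 8)                {0,1,2,3}
step 7: r2 <- max((7 + r0), (8 * 6)) {0,1,2,3}
step 8: r0 <- (r0 + 2)               {0,1,2,3}
step 9: eval (r0 < 8)                {0,1,2,3}
step 10: r2 <- max((7 + r0), (8 * 6)) {0,1,2,3}
step 11: r0 <- (r0 + 2)               {0,1,2,3}
step 12: eval (r0 < 8)                {0,1,2,3}
step 13: r2 <- max((7 + r0), (8 * 6)) {0,1,2,3}
step 14: r0 <- (r0 + 2)               {0,1,2,3}
step 15: eval (r0 < 8)                {0,1,2,3}
step 16: r0 <- max(min(0, -7), (r0 + tid)) {0,1,2,3}
step 17: r2 <- min((r2 % 4), tid)     {0,1,2,3}

Answer: 18 steps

r2: 0,0,0,0
r0: 9,10,11,12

steps = 18; useful = 72; efficiency = 72/72 = 1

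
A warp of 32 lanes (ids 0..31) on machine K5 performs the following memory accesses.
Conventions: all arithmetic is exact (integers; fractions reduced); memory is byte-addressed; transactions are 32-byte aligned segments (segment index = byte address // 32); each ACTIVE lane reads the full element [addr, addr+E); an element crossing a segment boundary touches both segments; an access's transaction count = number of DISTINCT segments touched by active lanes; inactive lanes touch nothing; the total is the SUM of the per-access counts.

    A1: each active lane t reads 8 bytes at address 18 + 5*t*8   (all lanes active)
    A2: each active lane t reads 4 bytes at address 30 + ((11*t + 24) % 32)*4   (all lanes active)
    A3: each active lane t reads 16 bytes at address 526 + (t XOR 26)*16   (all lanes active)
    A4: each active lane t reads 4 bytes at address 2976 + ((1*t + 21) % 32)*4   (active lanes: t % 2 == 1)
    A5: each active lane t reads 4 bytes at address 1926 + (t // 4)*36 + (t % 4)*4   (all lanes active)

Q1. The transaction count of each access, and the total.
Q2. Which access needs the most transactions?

A1: 40 transactions
A2: 5 transactions
A3: 17 transactions
A4: 4 transactions
A5: 9 transactions

Answer: 40,5,17,4,9; total 75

Answer: A1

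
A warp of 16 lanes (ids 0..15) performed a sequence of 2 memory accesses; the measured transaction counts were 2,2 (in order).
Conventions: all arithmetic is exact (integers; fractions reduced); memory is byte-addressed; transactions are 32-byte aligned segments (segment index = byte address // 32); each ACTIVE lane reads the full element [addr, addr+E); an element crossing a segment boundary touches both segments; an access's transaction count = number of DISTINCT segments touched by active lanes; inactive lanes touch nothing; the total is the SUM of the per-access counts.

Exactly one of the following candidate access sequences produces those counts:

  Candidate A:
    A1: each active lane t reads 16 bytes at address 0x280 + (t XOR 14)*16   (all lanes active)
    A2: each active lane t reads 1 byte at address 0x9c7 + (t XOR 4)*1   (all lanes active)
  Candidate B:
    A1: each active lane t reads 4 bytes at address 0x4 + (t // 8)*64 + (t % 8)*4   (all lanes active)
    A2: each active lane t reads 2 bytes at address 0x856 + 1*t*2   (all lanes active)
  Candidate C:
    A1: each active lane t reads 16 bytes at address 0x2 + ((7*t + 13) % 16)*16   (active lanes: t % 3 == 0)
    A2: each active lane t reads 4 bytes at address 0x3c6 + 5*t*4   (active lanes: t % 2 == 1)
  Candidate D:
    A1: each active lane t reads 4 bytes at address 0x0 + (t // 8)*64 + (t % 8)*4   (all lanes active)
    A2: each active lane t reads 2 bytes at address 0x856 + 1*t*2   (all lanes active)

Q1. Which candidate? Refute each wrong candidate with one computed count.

A: A1 gives 8 transactions, not 2
B: A1 gives 4 transactions, not 2
C: A1 gives 6 transactions, not 2
D: all counts match (2,2)

Answer: D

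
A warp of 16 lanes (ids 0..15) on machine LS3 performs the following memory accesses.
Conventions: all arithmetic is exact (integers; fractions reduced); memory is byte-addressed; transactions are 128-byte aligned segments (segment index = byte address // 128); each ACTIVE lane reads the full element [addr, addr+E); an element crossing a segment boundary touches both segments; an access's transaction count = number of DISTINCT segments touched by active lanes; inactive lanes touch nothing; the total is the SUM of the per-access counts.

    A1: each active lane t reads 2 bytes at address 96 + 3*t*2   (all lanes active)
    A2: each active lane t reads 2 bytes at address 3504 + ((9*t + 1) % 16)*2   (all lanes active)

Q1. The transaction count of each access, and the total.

A1: 2 transactions
A2: 1 transaction

Answer: 2,1; total 3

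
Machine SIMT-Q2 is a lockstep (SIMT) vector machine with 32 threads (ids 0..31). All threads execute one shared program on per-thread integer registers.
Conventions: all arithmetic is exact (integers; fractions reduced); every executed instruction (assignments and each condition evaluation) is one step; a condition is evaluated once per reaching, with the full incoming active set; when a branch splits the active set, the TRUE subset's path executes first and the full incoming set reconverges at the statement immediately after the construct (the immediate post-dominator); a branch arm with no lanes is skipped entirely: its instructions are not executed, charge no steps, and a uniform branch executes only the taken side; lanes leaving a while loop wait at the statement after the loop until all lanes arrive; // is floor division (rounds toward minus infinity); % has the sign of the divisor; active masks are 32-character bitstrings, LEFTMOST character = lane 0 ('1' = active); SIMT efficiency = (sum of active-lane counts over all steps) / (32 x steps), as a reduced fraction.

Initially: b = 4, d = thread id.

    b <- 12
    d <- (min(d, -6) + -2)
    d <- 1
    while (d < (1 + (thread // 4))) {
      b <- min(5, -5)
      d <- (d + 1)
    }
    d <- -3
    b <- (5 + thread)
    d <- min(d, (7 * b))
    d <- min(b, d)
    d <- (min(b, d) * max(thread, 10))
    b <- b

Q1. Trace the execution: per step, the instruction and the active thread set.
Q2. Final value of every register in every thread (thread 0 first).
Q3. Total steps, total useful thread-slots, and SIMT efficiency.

step 0: b <- 12                      11111111111111111111111111111111
step 1: d <- (min(d, -6) + -2)       11111111111111111111111111111111
step 2: d <- 1                       11111111111111111111111111111111
step 3: eval (d < (1 + (thread // 4))) 11111111111111111111111111111111
step 4: b <- min(5, -5)              00001111111111111111111111111111
step 5: d <- (d + 1)                 00001111111111111111111111111111
step 6: eval (d < (1 + (thread // 4))) 00001111111111111111111111111111
step 7: b <- min(5, -5)              00000000111111111111111111111111
step 8: d <- (d + 1)                 00000000111111111111111111111111
step 9: eval (d < (1 + (thread // 4))) 00000000111111111111111111111111
step 10: b <- min(5, -5)              00000000000011111111111111111111
step 11: d <- (d + 1)                 00000000000011111111111111111111
step 12: eval (d < (1 + (thread // 4))) 00000000000011111111111111111111
step 13: b <- min(5, -5)              00000000000000001111111111111111
step 14: d <- (d + 1)                 00000000000000001111111111111111
step 15: eval (d < (1 + (thread // 4))) 00000000000000001111111111111111
step 16: b <- min(5, -5)              00000000000000000000111111111111
step 17: d <- (d + 1)                 00000000000000000000111111111111
step 18: eval (d < (1 + (thread // 4))) 00000000000000000000111111111111
step 19: b <- min(5, -5)              00000000000000000000000011111111
step 20: d <- (d + 1)                 00000000000000000000000011111111
step 21: eval (d < (1 + (thread // 4))) 00000000000000000000000011111111
step 22: b <- min(5, -5)              00000000000000000000000000001111
step 23: d <- (d + 1)                 00000000000000000000000000001111
step 24: eval (d < (1 + (thread // 4))) 00000000000000000000000000001111
step 25: d <- -3                      11111111111111111111111111111111
step 26: b <- (5 + thread)            11111111111111111111111111111111
step 27: d <- min(d, (7 * b))         11111111111111111111111111111111
step 28: d <- min(b, d)               11111111111111111111111111111111
step 29: d <- (min(b, d) * max(thread, 10)) 11111111111111111111111111111111
step 30: b <- b                       11111111111111111111111111111111

Answer: 31 steps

b: 5,6,7,8,9,10,11,12,13,14,15,16,17,18,19,20,21,22,23,24,25,26,27,28,29,30,31,32,33,34,35,36
d: -30,-30,-30,-30,-30,-30,-30,-30,-30,-30,-30,-33,-36,-39,-42,-45,-48,-51,-54,-57,-60,-63,-66,-69,-72,-75,-78,-81,-84,-87,-90,-93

steps = 31; useful = 656; efficiency = 656/992 = 41/62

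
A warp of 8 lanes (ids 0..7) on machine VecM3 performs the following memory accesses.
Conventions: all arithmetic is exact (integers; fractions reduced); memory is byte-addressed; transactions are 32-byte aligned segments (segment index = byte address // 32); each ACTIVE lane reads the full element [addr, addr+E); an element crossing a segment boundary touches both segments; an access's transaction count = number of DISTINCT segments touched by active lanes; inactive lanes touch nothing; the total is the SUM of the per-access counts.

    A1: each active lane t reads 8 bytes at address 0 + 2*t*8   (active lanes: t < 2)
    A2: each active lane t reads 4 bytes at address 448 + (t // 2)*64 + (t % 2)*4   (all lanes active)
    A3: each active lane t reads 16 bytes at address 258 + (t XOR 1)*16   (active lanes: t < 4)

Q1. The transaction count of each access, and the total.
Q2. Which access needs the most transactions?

A1: 1 transaction
A2: 4 transactions
A3: 3 transactions

Answer: 1,4,3; total 8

Answer: A2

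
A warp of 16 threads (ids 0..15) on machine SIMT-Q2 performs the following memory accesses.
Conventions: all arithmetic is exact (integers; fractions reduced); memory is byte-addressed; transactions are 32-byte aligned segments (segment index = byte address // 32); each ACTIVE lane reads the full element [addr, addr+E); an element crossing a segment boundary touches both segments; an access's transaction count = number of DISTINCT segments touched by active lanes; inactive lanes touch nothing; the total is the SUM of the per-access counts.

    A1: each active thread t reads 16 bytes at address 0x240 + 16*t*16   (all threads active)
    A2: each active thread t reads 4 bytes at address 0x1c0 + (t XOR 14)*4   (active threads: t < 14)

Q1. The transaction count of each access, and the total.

A1: 16 transactions
A2: 2 transactions

Answer: 16,2; total 18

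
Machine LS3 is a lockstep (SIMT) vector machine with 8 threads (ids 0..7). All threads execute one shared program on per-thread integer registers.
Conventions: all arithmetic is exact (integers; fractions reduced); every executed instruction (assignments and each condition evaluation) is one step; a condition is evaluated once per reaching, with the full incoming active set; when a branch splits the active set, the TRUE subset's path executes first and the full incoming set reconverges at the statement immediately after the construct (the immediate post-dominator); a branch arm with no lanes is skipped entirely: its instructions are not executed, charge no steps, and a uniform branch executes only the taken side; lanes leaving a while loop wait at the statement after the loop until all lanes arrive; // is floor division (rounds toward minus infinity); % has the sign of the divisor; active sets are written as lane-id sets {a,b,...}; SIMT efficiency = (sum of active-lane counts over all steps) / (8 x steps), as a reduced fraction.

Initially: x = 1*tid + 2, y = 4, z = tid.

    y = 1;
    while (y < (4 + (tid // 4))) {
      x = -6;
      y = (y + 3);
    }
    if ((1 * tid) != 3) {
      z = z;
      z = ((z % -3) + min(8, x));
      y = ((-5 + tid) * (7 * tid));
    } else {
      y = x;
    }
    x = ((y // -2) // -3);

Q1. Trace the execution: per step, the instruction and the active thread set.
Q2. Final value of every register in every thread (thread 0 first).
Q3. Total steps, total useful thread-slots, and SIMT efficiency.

step 0: y <- 1                       {0,1,2,3,4,5,6,7}
step 1: eval (y < (4 + (tid // 4)))  {0,1,2,3,4,5,6,7}
step 2: x <- -6                      {0,1,2,3,4,5,6,7}
step 3: y <- (y + 3)                 {0,1,2,3,4,5,6,7}
step 4: eval (y < (4 + (tid // 4)))  {0,1,2,3,4,5,6,7}
step 5: x <- -6                      {4,5,6,7}
step 6: y <- (y + 3)                 {4,5,6,7}
step 7: eval (y < (4 + (tid // 4)))  {4,5,6,7}
step 8: eval ((1 * tid) != 3)        {0,1,2,3,4,5,6,7}
step 9: z <- z                       {0,1,2,4,5,6,7}
step 10: z <- ((z % -3) + min(8, x))  {0,1,2,4,5,6,7}
step 11: y <- ((-5 + tid) * (7 * tid)) {0,1,2,4,5,6,7}
step 12: y <- x                       {3}
step 13: x <- ((y // -2) // -3)       {0,1,2,3,4,5,6,7}

Answer: 14 steps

x: 0,-5,-7,-1,-5,0,7,16
y: 0,-28,-42,-6,-28,0,42,98
z: -6,-8,-7,3,-8,-7,-6,-8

steps = 14; useful = 90; efficiency = 90/112 = 45/56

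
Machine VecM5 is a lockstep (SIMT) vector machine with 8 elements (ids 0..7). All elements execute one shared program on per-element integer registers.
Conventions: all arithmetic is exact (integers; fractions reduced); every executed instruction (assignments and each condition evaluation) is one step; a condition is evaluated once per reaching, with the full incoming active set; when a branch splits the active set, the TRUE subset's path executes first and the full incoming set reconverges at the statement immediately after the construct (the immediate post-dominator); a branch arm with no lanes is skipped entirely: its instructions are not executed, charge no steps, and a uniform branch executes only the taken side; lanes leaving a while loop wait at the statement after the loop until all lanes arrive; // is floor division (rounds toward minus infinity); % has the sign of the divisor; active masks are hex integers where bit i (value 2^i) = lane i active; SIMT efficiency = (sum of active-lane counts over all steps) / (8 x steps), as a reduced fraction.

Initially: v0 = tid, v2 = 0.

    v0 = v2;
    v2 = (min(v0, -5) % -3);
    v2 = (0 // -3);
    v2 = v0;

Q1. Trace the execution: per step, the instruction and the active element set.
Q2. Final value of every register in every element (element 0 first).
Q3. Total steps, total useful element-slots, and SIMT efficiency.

step 0: v0 <- v2                     0xff
step 1: v2 <- (min(v0, -5) % -3)     0xff
step 2: v2 <- (0 // -3)              0xff
step 3: v2 <- v0                     0xff

Answer: 4 steps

v0: 0,0,0,0,0,0,0,0
v2: 0,0,0,0,0,0,0,0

steps = 4; useful = 32; efficiency = 32/32 = 1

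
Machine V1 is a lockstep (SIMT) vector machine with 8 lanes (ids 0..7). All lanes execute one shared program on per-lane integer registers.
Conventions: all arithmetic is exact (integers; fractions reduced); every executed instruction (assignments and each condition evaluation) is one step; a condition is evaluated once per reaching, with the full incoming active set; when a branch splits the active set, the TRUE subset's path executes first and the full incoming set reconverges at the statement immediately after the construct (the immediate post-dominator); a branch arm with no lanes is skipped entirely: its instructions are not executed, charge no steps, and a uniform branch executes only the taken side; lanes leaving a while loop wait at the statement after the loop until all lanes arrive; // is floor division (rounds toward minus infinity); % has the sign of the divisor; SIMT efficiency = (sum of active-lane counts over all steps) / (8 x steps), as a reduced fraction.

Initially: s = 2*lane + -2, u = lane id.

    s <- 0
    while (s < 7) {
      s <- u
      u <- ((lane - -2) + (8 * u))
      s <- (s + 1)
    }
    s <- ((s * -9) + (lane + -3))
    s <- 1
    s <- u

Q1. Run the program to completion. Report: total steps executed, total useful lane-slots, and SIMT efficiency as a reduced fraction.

Answer: 17 steps, 100 useful, 25/34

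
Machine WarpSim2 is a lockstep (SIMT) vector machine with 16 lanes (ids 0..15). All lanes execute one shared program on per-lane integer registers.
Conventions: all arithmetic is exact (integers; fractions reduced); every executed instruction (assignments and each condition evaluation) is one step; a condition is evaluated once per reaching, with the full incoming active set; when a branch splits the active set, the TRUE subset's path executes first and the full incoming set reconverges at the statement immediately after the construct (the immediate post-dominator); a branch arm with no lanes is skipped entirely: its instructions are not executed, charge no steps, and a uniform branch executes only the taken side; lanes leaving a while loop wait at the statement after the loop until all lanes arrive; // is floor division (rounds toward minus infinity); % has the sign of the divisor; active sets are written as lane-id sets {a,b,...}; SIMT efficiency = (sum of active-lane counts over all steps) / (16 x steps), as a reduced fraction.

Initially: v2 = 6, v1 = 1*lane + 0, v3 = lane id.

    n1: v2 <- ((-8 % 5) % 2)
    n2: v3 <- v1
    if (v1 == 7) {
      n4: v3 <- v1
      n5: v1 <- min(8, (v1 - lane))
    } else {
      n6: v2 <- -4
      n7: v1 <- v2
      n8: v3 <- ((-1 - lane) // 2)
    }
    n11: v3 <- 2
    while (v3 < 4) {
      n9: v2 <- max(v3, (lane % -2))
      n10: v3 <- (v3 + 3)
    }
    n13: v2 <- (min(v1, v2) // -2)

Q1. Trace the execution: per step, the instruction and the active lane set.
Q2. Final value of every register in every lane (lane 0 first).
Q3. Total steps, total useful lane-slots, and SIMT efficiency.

step 0: v2 <- ((-8 % 5) % 2)         {0,1,2,3,4,5,6,7,8,9,10,11,12,13,14,15}
step 1: v3 <- v1                     {0,1,2,3,4,5,6,7,8,9,10,11,12,13,14,15}
step 2: eval (v1 == 7)               {0,1,2,3,4,5,6,7,8,9,10,11,12,13,14,15}
step 3: v3 <- v1                     {7}
step 4: v1 <- min(8, (v1 - lane))    {7}
step 5: v2 <- -4                     {0,1,2,3,4,5,6,8,9,10,11,12,13,14,15}
step 6: v1 <- v2                     {0,1,2,3,4,5,6,8,9,10,11,12,13,14,15}
step 7: v3 <- ((-1 - lane) // 2)     {0,1,2,3,4,5,6,8,9,10,11,12,13,14,15}
step 8: v3 <- 2                      {0,1,2,3,4,5,6,7,8,9,10,11,12,13,14,15}
step 9: eval (v3 < 4)                {0,1,2,3,4,5,6,7,8,9,10,11,12,13,14,15}
step 10: v2 <- max(v3, (lane % -2))   {0,1,2,3,4,5,6,7,8,9,10,11,12,13,14,15}
step 11: v3 <- (v3 + 3)               {0,1,2,3,4,5,6,7,8,9,10,11,12,13,14,15}
step 12: eval (v3 < 4)                {0,1,2,3,4,5,6,7,8,9,10,11,12,13,14,15}
step 13: v2 <- (min(v1, v2) // -2)    {0,1,2,3,4,5,6,7,8,9,10,11,12,13,14,15}

Answer: 14 steps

v2: 2,2,2,2,2,2,2,0,2,2,2,2,2,2,2,2
v1: -4,-4,-4,-4,-4,-4,-4,0,-4,-4,-4,-4,-4,-4,-4,-4
v3: 5,5,5,5,5,5,5,5,5,5,5,5,5,5,5,5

steps = 14; useful = 191; efficiency = 191/224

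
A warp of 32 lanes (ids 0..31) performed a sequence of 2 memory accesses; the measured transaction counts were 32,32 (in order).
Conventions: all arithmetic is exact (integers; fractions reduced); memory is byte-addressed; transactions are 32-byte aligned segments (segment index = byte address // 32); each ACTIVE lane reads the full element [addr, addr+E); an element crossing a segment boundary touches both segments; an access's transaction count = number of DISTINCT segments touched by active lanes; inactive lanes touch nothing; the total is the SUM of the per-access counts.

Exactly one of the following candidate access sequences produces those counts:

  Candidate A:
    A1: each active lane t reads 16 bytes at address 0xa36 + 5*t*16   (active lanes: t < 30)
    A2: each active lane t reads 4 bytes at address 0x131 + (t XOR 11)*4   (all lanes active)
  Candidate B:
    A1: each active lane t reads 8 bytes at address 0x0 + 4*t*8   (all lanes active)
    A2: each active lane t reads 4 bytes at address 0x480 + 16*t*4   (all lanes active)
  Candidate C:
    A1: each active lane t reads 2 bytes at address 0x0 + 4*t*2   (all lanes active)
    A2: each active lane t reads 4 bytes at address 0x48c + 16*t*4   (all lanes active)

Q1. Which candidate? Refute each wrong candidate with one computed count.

A: A1 gives 45 transactions, not 32
C: A1 gives 8 transactions, not 32
B: all counts match (32,32)

Answer: B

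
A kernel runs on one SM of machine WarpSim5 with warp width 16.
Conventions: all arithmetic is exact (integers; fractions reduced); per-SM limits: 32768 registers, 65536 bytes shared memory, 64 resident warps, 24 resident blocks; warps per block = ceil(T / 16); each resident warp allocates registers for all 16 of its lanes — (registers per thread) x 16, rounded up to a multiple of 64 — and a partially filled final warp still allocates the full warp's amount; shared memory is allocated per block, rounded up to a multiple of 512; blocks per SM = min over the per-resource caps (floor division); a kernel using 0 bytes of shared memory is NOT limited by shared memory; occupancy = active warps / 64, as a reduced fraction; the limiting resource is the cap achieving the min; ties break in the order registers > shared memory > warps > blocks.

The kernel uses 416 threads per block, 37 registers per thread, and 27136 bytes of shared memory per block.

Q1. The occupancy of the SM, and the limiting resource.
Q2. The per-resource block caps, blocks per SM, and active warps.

Answer: occupancy 13/32, limited by registers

registers: 1 block
shared memory: 2 blocks
warps: 2 blocks
blocks: 24 blocks

Answer: 1 block, 26 active warps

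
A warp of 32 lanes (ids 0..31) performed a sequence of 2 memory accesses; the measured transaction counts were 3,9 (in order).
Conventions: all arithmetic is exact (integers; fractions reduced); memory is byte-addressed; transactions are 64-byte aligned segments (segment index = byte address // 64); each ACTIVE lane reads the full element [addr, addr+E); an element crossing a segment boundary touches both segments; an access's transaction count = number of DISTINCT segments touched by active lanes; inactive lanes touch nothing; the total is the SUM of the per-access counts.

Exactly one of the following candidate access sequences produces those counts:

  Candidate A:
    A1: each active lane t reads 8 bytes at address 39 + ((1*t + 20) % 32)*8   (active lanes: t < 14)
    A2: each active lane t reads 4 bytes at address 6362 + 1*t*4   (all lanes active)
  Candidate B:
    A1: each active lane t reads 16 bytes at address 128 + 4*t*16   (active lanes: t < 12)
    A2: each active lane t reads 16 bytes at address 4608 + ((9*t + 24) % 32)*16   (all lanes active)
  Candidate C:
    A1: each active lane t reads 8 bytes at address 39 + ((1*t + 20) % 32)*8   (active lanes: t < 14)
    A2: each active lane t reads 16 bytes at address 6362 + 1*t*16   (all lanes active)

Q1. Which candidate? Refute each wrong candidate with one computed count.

A: A2 gives 3 transactions, not 9
B: A1 gives 12 transactions, not 3
C: all counts match (3,9)

Answer: C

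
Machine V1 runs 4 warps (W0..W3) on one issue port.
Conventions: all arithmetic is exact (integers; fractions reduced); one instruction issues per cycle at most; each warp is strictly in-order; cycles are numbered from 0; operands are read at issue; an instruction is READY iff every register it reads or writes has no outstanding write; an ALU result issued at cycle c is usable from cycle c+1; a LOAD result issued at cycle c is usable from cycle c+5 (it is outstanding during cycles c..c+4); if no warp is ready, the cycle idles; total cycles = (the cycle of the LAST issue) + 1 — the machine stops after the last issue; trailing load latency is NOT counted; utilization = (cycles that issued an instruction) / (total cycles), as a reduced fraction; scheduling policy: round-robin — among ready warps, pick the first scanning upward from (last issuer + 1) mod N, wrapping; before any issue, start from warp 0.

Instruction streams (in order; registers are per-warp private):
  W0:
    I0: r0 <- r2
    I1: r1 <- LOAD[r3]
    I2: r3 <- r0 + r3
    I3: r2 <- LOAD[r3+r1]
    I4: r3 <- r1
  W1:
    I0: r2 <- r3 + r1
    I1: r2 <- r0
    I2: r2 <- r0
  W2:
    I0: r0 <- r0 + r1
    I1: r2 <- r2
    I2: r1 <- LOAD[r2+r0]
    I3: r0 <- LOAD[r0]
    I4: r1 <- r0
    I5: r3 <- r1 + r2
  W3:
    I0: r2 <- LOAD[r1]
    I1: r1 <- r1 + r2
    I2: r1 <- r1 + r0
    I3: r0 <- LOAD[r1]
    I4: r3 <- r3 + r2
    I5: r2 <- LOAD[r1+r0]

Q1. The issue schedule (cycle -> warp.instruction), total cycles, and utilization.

cycle 0: W0.I0
cycle 1: W1.I0
cycle 2: W2.I0
cycle 3: W3.I0
cycle 4: W0.I1
cycle 5: W1.I1
cycle 6: W2.I1
cycle 7: W0.I2
cycle 8: W1.I2
cycle 9: W2.I2
cycle 10: W3.I1
cycle 11: W0.I3
cycle 12: W2.I3
cycle 13: W3.I2
cycle 14: W0.I4
cycle 15: W3.I3
cycle 16: W3.I4
cycle 17: W2.I4
cycle 18: W2.I5
cycle 19: idle
cycle 20: W3.I5

Answer: 21 cycles, utilization 20/21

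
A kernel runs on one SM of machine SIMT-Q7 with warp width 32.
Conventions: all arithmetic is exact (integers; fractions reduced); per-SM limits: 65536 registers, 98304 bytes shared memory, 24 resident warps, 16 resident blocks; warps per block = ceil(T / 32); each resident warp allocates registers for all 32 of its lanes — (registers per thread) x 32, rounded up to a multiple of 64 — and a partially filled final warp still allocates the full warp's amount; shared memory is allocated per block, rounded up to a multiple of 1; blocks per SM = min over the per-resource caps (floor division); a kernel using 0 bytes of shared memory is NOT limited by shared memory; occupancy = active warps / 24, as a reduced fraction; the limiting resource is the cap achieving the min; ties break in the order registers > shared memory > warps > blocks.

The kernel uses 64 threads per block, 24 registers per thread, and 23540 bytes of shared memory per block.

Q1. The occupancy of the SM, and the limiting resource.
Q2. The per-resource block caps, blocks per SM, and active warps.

Answer: occupancy 1/3, limited by shared memory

registers: 42 blocks
shared memory: 4 blocks
warps: 12 blocks
blocks: 16 blocks

Answer: 4 blocks, 8 active warps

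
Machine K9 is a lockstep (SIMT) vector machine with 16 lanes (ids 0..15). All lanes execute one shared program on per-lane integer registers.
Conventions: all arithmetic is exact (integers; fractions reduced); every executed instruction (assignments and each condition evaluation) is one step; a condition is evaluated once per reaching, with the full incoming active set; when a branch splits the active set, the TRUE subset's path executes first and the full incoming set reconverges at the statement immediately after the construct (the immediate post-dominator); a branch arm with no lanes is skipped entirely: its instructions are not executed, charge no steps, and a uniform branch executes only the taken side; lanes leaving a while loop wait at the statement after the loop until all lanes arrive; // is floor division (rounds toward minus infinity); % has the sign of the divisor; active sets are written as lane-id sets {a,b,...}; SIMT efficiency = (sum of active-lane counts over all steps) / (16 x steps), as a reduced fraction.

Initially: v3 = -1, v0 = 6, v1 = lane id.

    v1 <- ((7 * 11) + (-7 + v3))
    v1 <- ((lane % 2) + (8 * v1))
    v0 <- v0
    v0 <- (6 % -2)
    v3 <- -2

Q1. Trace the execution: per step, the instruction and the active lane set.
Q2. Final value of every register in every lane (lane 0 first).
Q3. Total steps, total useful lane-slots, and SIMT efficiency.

step 0: v1 <- ((7 * 11) + (-7 + v3)) {0,1,2,3,4,5,6,7,8,9,10,11,12,13,14,15}
step 1: v1 <- ((lane % 2) + (8 * v1)) {0,1,2,3,4,5,6,7,8,9,10,11,12,13,14,15}
step 2: v0 <- v0                     {0,1,2,3,4,5,6,7,8,9,10,11,12,13,14,15}
step 3: v0 <- (6 % -2)               {0,1,2,3,4,5,6,7,8,9,10,11,12,13,14,15}
step 4: v3 <- -2                     {0,1,2,3,4,5,6,7,8,9,10,11,12,13,14,15}

Answer: 5 steps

v3: -2,-2,-2,-2,-2,-2,-2,-2,-2,-2,-2,-2,-2,-2,-2,-2
v0: 0,0,0,0,0,0,0,0,0,0,0,0,0,0,0,0
v1: 552,553,552,553,552,553,552,553,552,553,552,553,552,553,552,553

steps = 5; useful = 80; efficiency = 80/80 = 1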